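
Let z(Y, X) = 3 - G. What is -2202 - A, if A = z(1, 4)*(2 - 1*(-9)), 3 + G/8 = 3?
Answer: -2235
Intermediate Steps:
G = 0 (G = -24 + 8*3 = -24 + 24 = 0)
z(Y, X) = 3 (z(Y, X) = 3 - 1*0 = 3 + 0 = 3)
A = 33 (A = 3*(2 - 1*(-9)) = 3*(2 + 9) = 3*11 = 33)
-2202 - A = -2202 - 1*33 = -2202 - 33 = -2235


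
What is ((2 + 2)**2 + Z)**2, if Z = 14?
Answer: 900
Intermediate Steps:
((2 + 2)**2 + Z)**2 = ((2 + 2)**2 + 14)**2 = (4**2 + 14)**2 = (16 + 14)**2 = 30**2 = 900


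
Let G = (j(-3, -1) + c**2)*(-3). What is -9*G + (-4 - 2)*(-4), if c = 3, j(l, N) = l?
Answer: 186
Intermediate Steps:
G = -18 (G = (-3 + 3**2)*(-3) = (-3 + 9)*(-3) = 6*(-3) = -18)
-9*G + (-4 - 2)*(-4) = -9*(-18) + (-4 - 2)*(-4) = 162 - 6*(-4) = 162 + 24 = 186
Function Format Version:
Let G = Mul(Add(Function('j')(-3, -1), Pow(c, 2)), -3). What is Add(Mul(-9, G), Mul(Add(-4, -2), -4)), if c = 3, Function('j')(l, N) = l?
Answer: 186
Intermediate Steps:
G = -18 (G = Mul(Add(-3, Pow(3, 2)), -3) = Mul(Add(-3, 9), -3) = Mul(6, -3) = -18)
Add(Mul(-9, G), Mul(Add(-4, -2), -4)) = Add(Mul(-9, -18), Mul(Add(-4, -2), -4)) = Add(162, Mul(-6, -4)) = Add(162, 24) = 186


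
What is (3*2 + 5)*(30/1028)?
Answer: 165/514 ≈ 0.32101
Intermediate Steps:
(3*2 + 5)*(30/1028) = (6 + 5)*(30*(1/1028)) = 11*(15/514) = 165/514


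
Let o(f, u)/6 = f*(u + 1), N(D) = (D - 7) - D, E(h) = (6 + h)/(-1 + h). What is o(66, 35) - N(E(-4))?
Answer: 14263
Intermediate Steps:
E(h) = (6 + h)/(-1 + h)
N(D) = -7 (N(D) = (-7 + D) - D = -7)
o(f, u) = 6*f*(1 + u) (o(f, u) = 6*(f*(u + 1)) = 6*(f*(1 + u)) = 6*f*(1 + u))
o(66, 35) - N(E(-4)) = 6*66*(1 + 35) - 1*(-7) = 6*66*36 + 7 = 14256 + 7 = 14263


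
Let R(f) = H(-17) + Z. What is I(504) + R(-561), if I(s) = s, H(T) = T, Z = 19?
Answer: 506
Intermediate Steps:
R(f) = 2 (R(f) = -17 + 19 = 2)
I(504) + R(-561) = 504 + 2 = 506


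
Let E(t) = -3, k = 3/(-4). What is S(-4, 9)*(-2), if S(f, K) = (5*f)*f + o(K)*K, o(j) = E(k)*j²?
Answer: 4214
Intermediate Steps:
k = -¾ (k = 3*(-¼) = -¾ ≈ -0.75000)
o(j) = -3*j²
S(f, K) = -3*K³ + 5*f² (S(f, K) = (5*f)*f + (-3*K²)*K = 5*f² - 3*K³ = -3*K³ + 5*f²)
S(-4, 9)*(-2) = (-3*9³ + 5*(-4)²)*(-2) = (-3*729 + 5*16)*(-2) = (-2187 + 80)*(-2) = -2107*(-2) = 4214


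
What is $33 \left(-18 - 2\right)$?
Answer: $-660$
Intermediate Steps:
$33 \left(-18 - 2\right) = 33 \left(-20\right) = -660$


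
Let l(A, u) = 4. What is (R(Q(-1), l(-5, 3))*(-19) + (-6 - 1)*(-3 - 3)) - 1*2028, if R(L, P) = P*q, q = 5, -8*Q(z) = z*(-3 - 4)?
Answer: -2366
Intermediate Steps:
Q(z) = 7*z/8 (Q(z) = -z*(-3 - 4)/8 = -z*(-7)/8 = -(-7)*z/8 = 7*z/8)
R(L, P) = 5*P (R(L, P) = P*5 = 5*P)
(R(Q(-1), l(-5, 3))*(-19) + (-6 - 1)*(-3 - 3)) - 1*2028 = ((5*4)*(-19) + (-6 - 1)*(-3 - 3)) - 1*2028 = (20*(-19) - 7*(-6)) - 2028 = (-380 + 42) - 2028 = -338 - 2028 = -2366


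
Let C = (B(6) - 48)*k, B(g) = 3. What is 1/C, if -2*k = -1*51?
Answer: -2/2295 ≈ -0.00087146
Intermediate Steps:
k = 51/2 (k = -(-1)*51/2 = -½*(-51) = 51/2 ≈ 25.500)
C = -2295/2 (C = (3 - 48)*(51/2) = -45*51/2 = -2295/2 ≈ -1147.5)
1/C = 1/(-2295/2) = -2/2295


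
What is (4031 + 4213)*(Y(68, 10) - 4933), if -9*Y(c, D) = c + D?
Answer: -40739100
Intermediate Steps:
Y(c, D) = -D/9 - c/9 (Y(c, D) = -(c + D)/9 = -(D + c)/9 = -D/9 - c/9)
(4031 + 4213)*(Y(68, 10) - 4933) = (4031 + 4213)*((-⅑*10 - ⅑*68) - 4933) = 8244*((-10/9 - 68/9) - 4933) = 8244*(-26/3 - 4933) = 8244*(-14825/3) = -40739100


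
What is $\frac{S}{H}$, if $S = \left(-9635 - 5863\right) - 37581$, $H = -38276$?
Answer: $\frac{53079}{38276} \approx 1.3867$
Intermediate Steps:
$S = -53079$ ($S = \left(-9635 - 5863\right) - 37581 = -15498 - 37581 = -53079$)
$\frac{S}{H} = - \frac{53079}{-38276} = \left(-53079\right) \left(- \frac{1}{38276}\right) = \frac{53079}{38276}$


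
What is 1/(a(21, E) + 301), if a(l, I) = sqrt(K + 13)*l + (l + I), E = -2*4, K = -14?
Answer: 314/99037 - 21*I/99037 ≈ 0.0031705 - 0.00021204*I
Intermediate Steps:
E = -8
a(l, I) = I + l + I*l (a(l, I) = sqrt(-14 + 13)*l + (l + I) = sqrt(-1)*l + (I + l) = I*l + (I + l) = I + l + I*l)
1/(a(21, E) + 301) = 1/((-8 + 21 + I*21) + 301) = 1/((-8 + 21 + 21*I) + 301) = 1/((13 + 21*I) + 301) = 1/(314 + 21*I) = (314 - 21*I)/99037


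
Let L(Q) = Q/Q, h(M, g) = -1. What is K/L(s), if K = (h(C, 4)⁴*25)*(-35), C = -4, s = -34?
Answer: -875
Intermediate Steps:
L(Q) = 1
K = -875 (K = ((-1)⁴*25)*(-35) = (1*25)*(-35) = 25*(-35) = -875)
K/L(s) = -875/1 = -875*1 = -875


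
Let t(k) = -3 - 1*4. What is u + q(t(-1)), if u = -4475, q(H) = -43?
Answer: -4518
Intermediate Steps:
t(k) = -7 (t(k) = -3 - 4 = -7)
u + q(t(-1)) = -4475 - 43 = -4518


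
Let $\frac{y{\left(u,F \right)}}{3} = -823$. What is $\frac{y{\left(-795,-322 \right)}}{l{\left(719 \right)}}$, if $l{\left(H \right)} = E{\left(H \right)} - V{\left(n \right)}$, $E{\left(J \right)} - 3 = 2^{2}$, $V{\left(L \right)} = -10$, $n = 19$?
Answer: $- \frac{2469}{17} \approx -145.24$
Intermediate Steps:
$E{\left(J \right)} = 7$ ($E{\left(J \right)} = 3 + 2^{2} = 3 + 4 = 7$)
$y{\left(u,F \right)} = -2469$ ($y{\left(u,F \right)} = 3 \left(-823\right) = -2469$)
$l{\left(H \right)} = 17$ ($l{\left(H \right)} = 7 - -10 = 7 + 10 = 17$)
$\frac{y{\left(-795,-322 \right)}}{l{\left(719 \right)}} = - \frac{2469}{17}$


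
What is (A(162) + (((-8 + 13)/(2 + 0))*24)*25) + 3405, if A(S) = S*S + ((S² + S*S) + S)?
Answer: 83799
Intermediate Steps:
A(S) = S + 3*S² (A(S) = S² + ((S² + S²) + S) = S² + (2*S² + S) = S² + (S + 2*S²) = S + 3*S²)
(A(162) + (((-8 + 13)/(2 + 0))*24)*25) + 3405 = (162*(1 + 3*162) + (((-8 + 13)/(2 + 0))*24)*25) + 3405 = (162*(1 + 486) + ((5/2)*24)*25) + 3405 = (162*487 + ((5*(½))*24)*25) + 3405 = (78894 + ((5/2)*24)*25) + 3405 = (78894 + 60*25) + 3405 = (78894 + 1500) + 3405 = 80394 + 3405 = 83799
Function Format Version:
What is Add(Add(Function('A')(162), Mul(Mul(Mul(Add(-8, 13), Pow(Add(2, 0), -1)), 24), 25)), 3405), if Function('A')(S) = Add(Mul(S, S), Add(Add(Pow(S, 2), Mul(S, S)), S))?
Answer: 83799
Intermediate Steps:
Function('A')(S) = Add(S, Mul(3, Pow(S, 2))) (Function('A')(S) = Add(Pow(S, 2), Add(Add(Pow(S, 2), Pow(S, 2)), S)) = Add(Pow(S, 2), Add(Mul(2, Pow(S, 2)), S)) = Add(Pow(S, 2), Add(S, Mul(2, Pow(S, 2)))) = Add(S, Mul(3, Pow(S, 2))))
Add(Add(Function('A')(162), Mul(Mul(Mul(Add(-8, 13), Pow(Add(2, 0), -1)), 24), 25)), 3405) = Add(Add(Mul(162, Add(1, Mul(3, 162))), Mul(Mul(Mul(Add(-8, 13), Pow(Add(2, 0), -1)), 24), 25)), 3405) = Add(Add(Mul(162, Add(1, 486)), Mul(Mul(Mul(5, Pow(2, -1)), 24), 25)), 3405) = Add(Add(Mul(162, 487), Mul(Mul(Mul(5, Rational(1, 2)), 24), 25)), 3405) = Add(Add(78894, Mul(Mul(Rational(5, 2), 24), 25)), 3405) = Add(Add(78894, Mul(60, 25)), 3405) = Add(Add(78894, 1500), 3405) = Add(80394, 3405) = 83799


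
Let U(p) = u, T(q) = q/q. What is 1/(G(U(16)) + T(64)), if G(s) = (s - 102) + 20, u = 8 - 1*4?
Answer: -1/77 ≈ -0.012987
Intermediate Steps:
T(q) = 1
u = 4 (u = 8 - 4 = 4)
U(p) = 4
G(s) = -82 + s (G(s) = (-102 + s) + 20 = -82 + s)
1/(G(U(16)) + T(64)) = 1/((-82 + 4) + 1) = 1/(-78 + 1) = 1/(-77) = -1/77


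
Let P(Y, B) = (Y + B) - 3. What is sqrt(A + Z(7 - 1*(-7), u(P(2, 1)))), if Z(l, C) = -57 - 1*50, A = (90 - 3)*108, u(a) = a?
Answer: sqrt(9289) ≈ 96.379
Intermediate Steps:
P(Y, B) = -3 + B + Y (P(Y, B) = (B + Y) - 3 = -3 + B + Y)
A = 9396 (A = 87*108 = 9396)
Z(l, C) = -107 (Z(l, C) = -57 - 50 = -107)
sqrt(A + Z(7 - 1*(-7), u(P(2, 1)))) = sqrt(9396 - 107) = sqrt(9289)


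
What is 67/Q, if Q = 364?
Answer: 67/364 ≈ 0.18407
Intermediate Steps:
67/Q = 67/364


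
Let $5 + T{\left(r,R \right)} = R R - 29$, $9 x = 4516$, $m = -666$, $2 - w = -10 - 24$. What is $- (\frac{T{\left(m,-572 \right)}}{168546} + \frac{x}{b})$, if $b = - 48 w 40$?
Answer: $- \frac{8448013261}{4368712320} \approx -1.9338$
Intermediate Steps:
$w = 36$ ($w = 2 - \left(-10 - 24\right) = 2 - -34 = 2 + 34 = 36$)
$x = \frac{4516}{9}$ ($x = \frac{1}{9} \cdot 4516 = \frac{4516}{9} \approx 501.78$)
$T{\left(r,R \right)} = -34 + R^{2}$ ($T{\left(r,R \right)} = -5 + \left(R R - 29\right) = -5 + \left(R^{2} - 29\right) = -5 + \left(-29 + R^{2}\right) = -34 + R^{2}$)
$b = -69120$ ($b = \left(-48\right) 36 \cdot 40 = \left(-1728\right) 40 = -69120$)
$- (\frac{T{\left(m,-572 \right)}}{168546} + \frac{x}{b}) = - (\frac{-34 + \left(-572\right)^{2}}{168546} + \frac{4516}{9 \left(-69120\right)}) = - (\left(-34 + 327184\right) \frac{1}{168546} + \frac{4516}{9} \left(- \frac{1}{69120}\right)) = - (327150 \cdot \frac{1}{168546} - \frac{1129}{155520}) = - (\frac{54525}{28091} - \frac{1129}{155520}) = \left(-1\right) \frac{8448013261}{4368712320} = - \frac{8448013261}{4368712320}$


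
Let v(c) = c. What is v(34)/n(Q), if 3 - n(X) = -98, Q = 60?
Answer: 34/101 ≈ 0.33663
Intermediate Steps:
n(X) = 101 (n(X) = 3 - 1*(-98) = 3 + 98 = 101)
v(34)/n(Q) = 34/101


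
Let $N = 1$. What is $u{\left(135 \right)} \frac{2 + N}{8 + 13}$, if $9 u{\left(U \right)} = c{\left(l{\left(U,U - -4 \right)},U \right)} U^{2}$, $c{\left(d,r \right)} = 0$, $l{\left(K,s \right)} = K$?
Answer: $0$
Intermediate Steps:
$u{\left(U \right)} = 0$ ($u{\left(U \right)} = \frac{0 U^{2}}{9} = \frac{1}{9} \cdot 0 = 0$)
$u{\left(135 \right)} \frac{2 + N}{8 + 13} = 0 \frac{2 + 1}{8 + 13} = 0 \cdot \frac{3}{21} = 0 \cdot 3 \cdot \frac{1}{21} = 0 \cdot \frac{1}{7} = 0$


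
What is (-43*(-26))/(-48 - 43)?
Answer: -86/7 ≈ -12.286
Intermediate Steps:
(-43*(-26))/(-48 - 43) = 1118/(-91) = 1118*(-1/91) = -86/7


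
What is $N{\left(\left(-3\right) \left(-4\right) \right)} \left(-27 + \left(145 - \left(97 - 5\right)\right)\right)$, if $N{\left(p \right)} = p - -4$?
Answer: $416$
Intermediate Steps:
$N{\left(p \right)} = 4 + p$ ($N{\left(p \right)} = p + \left(-7 + 11\right) = p + 4 = 4 + p$)
$N{\left(\left(-3\right) \left(-4\right) \right)} \left(-27 + \left(145 - \left(97 - 5\right)\right)\right) = \left(4 - -12\right) \left(-27 + \left(145 - \left(97 - 5\right)\right)\right) = \left(4 + 12\right) \left(-27 + \left(145 - \left(97 - 5\right)\right)\right) = 16 \left(-27 + \left(145 - 92\right)\right) = 16 \left(-27 + 53\right) = 16 \cdot 26 = 416$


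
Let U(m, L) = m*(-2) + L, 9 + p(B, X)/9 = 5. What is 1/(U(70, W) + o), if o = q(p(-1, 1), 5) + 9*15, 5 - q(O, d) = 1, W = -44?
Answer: -1/45 ≈ -0.022222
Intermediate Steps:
p(B, X) = -36 (p(B, X) = -81 + 9*5 = -81 + 45 = -36)
q(O, d) = 4 (q(O, d) = 5 - 1*1 = 5 - 1 = 4)
U(m, L) = L - 2*m (U(m, L) = -2*m + L = L - 2*m)
o = 139 (o = 4 + 9*15 = 4 + 135 = 139)
1/(U(70, W) + o) = 1/((-44 - 2*70) + 139) = 1/((-44 - 140) + 139) = 1/(-184 + 139) = 1/(-45) = -1/45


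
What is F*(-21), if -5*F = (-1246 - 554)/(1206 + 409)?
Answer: -1512/323 ≈ -4.6811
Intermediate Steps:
F = 72/323 (F = -(-1246 - 554)/(5*(1206 + 409)) = -(-360)/1615 = -⅕*(-360/323) = 72/323 ≈ 0.22291)
F*(-21) = (72/323)*(-21) = -1512/323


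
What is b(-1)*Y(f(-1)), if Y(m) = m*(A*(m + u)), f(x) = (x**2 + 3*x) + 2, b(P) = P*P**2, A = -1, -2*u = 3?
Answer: 0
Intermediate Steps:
u = -3/2 (u = -1/2*3 = -3/2 ≈ -1.5000)
b(P) = P**3
f(x) = 2 + x**2 + 3*x
Y(m) = m*(3/2 - m) (Y(m) = m*(-(m - 3/2)) = m*(-(-3/2 + m)) = m*(3/2 - m))
b(-1)*Y(f(-1)) = (-1)**3*((2 + (-1)**2 + 3*(-1))*(3 - 2*(2 + (-1)**2 + 3*(-1)))/2) = -(2 + 1 - 3)*(3 - 2*(2 + 1 - 3))/2 = -0*(3 - 2*0)/2 = -0*(3 + 0)/2 = -0*3/2 = -1*0 = 0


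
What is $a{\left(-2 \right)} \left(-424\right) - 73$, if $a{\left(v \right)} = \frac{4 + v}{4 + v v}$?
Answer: $-179$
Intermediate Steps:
$a{\left(v \right)} = \frac{4 + v}{4 + v^{2}}$
$a{\left(-2 \right)} \left(-424\right) - 73 = \frac{4 - 2}{4 + \left(-2\right)^{2}} \left(-424\right) - 73 = \frac{1}{4 + 4} \cdot 2 \left(-424\right) - 73 = \frac{1}{8} \cdot 2 \left(-424\right) - 73 = \frac{1}{4} \left(-424\right) - 73 = -106 - 73 = -179$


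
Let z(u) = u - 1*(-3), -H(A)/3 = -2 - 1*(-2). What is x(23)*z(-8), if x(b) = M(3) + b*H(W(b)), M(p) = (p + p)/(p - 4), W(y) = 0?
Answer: 30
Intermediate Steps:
M(p) = 2*p/(-4 + p) (M(p) = (2*p)/(-4 + p) = 2*p/(-4 + p))
H(A) = 0 (H(A) = -3*(-2 - 1*(-2)) = -3*(-2 + 2) = -3*0 = 0)
z(u) = 3 + u (z(u) = u + 3 = 3 + u)
x(b) = -6 (x(b) = 2*3/(-4 + 3) + b*0 = 2*3/(-1) + 0 = 2*3*(-1) + 0 = -6 + 0 = -6)
x(23)*z(-8) = -6*(3 - 8) = -6*(-5) = 30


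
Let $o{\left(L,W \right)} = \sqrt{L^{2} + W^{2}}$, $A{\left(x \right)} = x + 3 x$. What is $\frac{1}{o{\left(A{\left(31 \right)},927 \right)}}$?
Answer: $\frac{\sqrt{874705}}{874705} \approx 0.0010692$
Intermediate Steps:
$A{\left(x \right)} = 4 x$
$\frac{1}{o{\left(A{\left(31 \right)},927 \right)}} = \frac{1}{\sqrt{\left(4 \cdot 31\right)^{2} + 927^{2}}} = \frac{1}{\sqrt{124^{2} + 859329}} = \frac{1}{\sqrt{15376 + 859329}} = \frac{1}{\sqrt{874705}} = \frac{\sqrt{874705}}{874705}$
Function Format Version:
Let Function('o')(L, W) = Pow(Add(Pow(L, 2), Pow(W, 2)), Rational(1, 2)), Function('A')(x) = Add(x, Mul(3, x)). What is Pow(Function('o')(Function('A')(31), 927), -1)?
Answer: Mul(Rational(1, 874705), Pow(874705, Rational(1, 2))) ≈ 0.0010692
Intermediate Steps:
Function('A')(x) = Mul(4, x)
Pow(Function('o')(Function('A')(31), 927), -1) = Pow(Pow(Add(Pow(Mul(4, 31), 2), Pow(927, 2)), Rational(1, 2)), -1) = Pow(Pow(Add(Pow(124, 2), 859329), Rational(1, 2)), -1) = Pow(Pow(Add(15376, 859329), Rational(1, 2)), -1) = Pow(Pow(874705, Rational(1, 2)), -1) = Mul(Rational(1, 874705), Pow(874705, Rational(1, 2)))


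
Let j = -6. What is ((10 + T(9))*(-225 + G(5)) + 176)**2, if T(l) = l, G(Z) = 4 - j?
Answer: 15280281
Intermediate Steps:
G(Z) = 10 (G(Z) = 4 - 1*(-6) = 4 + 6 = 10)
((10 + T(9))*(-225 + G(5)) + 176)**2 = ((10 + 9)*(-225 + 10) + 176)**2 = (19*(-215) + 176)**2 = (-4085 + 176)**2 = (-3909)**2 = 15280281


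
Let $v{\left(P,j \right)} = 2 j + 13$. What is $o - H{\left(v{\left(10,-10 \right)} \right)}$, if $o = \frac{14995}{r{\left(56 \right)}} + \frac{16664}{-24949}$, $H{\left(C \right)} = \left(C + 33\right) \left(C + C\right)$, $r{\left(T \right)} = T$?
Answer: $\frac{881737487}{1397144} \approx 631.1$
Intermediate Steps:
$v{\left(P,j \right)} = 13 + 2 j$
$H{\left(C \right)} = 2 C \left(33 + C\right)$ ($H{\left(C \right)} = \left(33 + C\right) 2 C = 2 C \left(33 + C\right)$)
$o = \frac{373177071}{1397144}$ ($o = \frac{14995}{56} + \frac{16664}{-24949} = 14995 \cdot \frac{1}{56} + 16664 \left(- \frac{1}{24949}\right) = \frac{14995}{56} - \frac{16664}{24949} = \frac{373177071}{1397144} \approx 267.1$)
$o - H{\left(v{\left(10,-10 \right)} \right)} = \frac{373177071}{1397144} - 2 \left(13 + 2 \left(-10\right)\right) \left(33 + \left(13 + 2 \left(-10\right)\right)\right) = \frac{373177071}{1397144} - 2 \left(13 - 20\right) \left(33 + \left(13 - 20\right)\right) = \frac{373177071}{1397144} - 2 \left(-7\right) \left(33 - 7\right) = \frac{373177071}{1397144} - 2 \left(-7\right) 26 = \frac{373177071}{1397144} - -364 = \frac{373177071}{1397144} + 364 = \frac{881737487}{1397144}$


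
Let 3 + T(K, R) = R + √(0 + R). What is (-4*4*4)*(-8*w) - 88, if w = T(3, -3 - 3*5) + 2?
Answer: -9816 + 1536*I*√2 ≈ -9816.0 + 2172.2*I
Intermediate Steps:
T(K, R) = -3 + R + √R (T(K, R) = -3 + (R + √(0 + R)) = -3 + (R + √R) = -3 + R + √R)
w = -19 + 3*I*√2 (w = (-3 + (-3 - 3*5) + √(-3 - 3*5)) + 2 = (-3 + (-3 - 15) + √(-3 - 15)) + 2 = (-3 - 18 + √(-18)) + 2 = (-3 - 18 + 3*I*√2) + 2 = (-21 + 3*I*√2) + 2 = -19 + 3*I*√2 ≈ -19.0 + 4.2426*I)
(-4*4*4)*(-8*w) - 88 = (-4*4*4)*(-8*(-19 + 3*I*√2)) - 88 = (-16*4)*(152 - 24*I*√2) - 88 = -64*(152 - 24*I*√2) - 88 = (-9728 + 1536*I*√2) - 88 = -9816 + 1536*I*√2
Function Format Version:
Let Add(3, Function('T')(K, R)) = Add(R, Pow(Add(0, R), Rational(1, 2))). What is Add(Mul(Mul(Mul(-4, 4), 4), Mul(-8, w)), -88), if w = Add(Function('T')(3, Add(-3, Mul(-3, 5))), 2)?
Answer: Add(-9816, Mul(1536, I, Pow(2, Rational(1, 2)))) ≈ Add(-9816.0, Mul(2172.2, I))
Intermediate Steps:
Function('T')(K, R) = Add(-3, R, Pow(R, Rational(1, 2))) (Function('T')(K, R) = Add(-3, Add(R, Pow(Add(0, R), Rational(1, 2)))) = Add(-3, Add(R, Pow(R, Rational(1, 2)))) = Add(-3, R, Pow(R, Rational(1, 2))))
w = Add(-19, Mul(3, I, Pow(2, Rational(1, 2)))) (w = Add(Add(-3, Add(-3, Mul(-3, 5)), Pow(Add(-3, Mul(-3, 5)), Rational(1, 2))), 2) = Add(Add(-3, Add(-3, -15), Pow(Add(-3, -15), Rational(1, 2))), 2) = Add(Add(-3, -18, Pow(-18, Rational(1, 2))), 2) = Add(Add(-3, -18, Mul(3, I, Pow(2, Rational(1, 2)))), 2) = Add(Add(-21, Mul(3, I, Pow(2, Rational(1, 2)))), 2) = Add(-19, Mul(3, I, Pow(2, Rational(1, 2)))) ≈ Add(-19.000, Mul(4.2426, I)))
Add(Mul(Mul(Mul(-4, 4), 4), Mul(-8, w)), -88) = Add(Mul(Mul(Mul(-4, 4), 4), Mul(-8, Add(-19, Mul(3, I, Pow(2, Rational(1, 2)))))), -88) = Add(Mul(Mul(-16, 4), Add(152, Mul(-24, I, Pow(2, Rational(1, 2))))), -88) = Add(Mul(-64, Add(152, Mul(-24, I, Pow(2, Rational(1, 2))))), -88) = Add(Add(-9728, Mul(1536, I, Pow(2, Rational(1, 2)))), -88) = Add(-9816, Mul(1536, I, Pow(2, Rational(1, 2))))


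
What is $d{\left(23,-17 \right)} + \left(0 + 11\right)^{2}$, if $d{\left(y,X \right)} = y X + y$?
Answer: $-247$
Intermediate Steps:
$d{\left(y,X \right)} = y + X y$ ($d{\left(y,X \right)} = X y + y = y + X y$)
$d{\left(23,-17 \right)} + \left(0 + 11\right)^{2} = 23 \left(1 - 17\right) + \left(0 + 11\right)^{2} = 23 \left(-16\right) + 11^{2} = -368 + 121 = -247$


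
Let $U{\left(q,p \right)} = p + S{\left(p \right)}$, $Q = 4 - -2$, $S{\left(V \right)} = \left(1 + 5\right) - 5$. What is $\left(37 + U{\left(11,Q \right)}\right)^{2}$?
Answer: $1936$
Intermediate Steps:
$S{\left(V \right)} = 1$ ($S{\left(V \right)} = 6 - 5 = 1$)
$Q = 6$ ($Q = 4 + 2 = 6$)
$U{\left(q,p \right)} = 1 + p$ ($U{\left(q,p \right)} = p + 1 = 1 + p$)
$\left(37 + U{\left(11,Q \right)}\right)^{2} = \left(37 + \left(1 + 6\right)\right)^{2} = \left(37 + 7\right)^{2} = 44^{2} = 1936$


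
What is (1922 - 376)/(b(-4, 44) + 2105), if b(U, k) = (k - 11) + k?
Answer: 773/1091 ≈ 0.70852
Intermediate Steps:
b(U, k) = -11 + 2*k (b(U, k) = (-11 + k) + k = -11 + 2*k)
(1922 - 376)/(b(-4, 44) + 2105) = (1922 - 376)/((-11 + 2*44) + 2105) = 1546/((-11 + 88) + 2105) = 1546/(77 + 2105) = 1546/2182 = 1546*(1/2182) = 773/1091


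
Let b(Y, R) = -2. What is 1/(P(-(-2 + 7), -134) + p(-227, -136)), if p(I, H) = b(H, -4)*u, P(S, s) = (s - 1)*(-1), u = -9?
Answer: 1/153 ≈ 0.0065359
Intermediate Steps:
P(S, s) = 1 - s (P(S, s) = (-1 + s)*(-1) = 1 - s)
p(I, H) = 18 (p(I, H) = -2*(-9) = 18)
1/(P(-(-2 + 7), -134) + p(-227, -136)) = 1/((1 - 1*(-134)) + 18) = 1/((1 + 134) + 18) = 1/(135 + 18) = 1/153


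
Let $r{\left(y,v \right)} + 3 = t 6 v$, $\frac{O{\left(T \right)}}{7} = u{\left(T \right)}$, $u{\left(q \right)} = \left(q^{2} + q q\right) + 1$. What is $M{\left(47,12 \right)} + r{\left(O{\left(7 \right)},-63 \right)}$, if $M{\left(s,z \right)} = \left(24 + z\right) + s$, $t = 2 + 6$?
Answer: $-2944$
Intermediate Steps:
$u{\left(q \right)} = 1 + 2 q^{2}$ ($u{\left(q \right)} = \left(q^{2} + q^{2}\right) + 1 = 2 q^{2} + 1 = 1 + 2 q^{2}$)
$O{\left(T \right)} = 7 + 14 T^{2}$ ($O{\left(T \right)} = 7 \left(1 + 2 T^{2}\right) = 7 + 14 T^{2}$)
$t = 8$
$M{\left(s,z \right)} = 24 + s + z$
$r{\left(y,v \right)} = -3 + 48 v$ ($r{\left(y,v \right)} = -3 + 8 \cdot 6 v = -3 + 48 v$)
$M{\left(47,12 \right)} + r{\left(O{\left(7 \right)},-63 \right)} = \left(24 + 47 + 12\right) + \left(-3 + 48 \left(-63\right)\right) = 83 - 3027 = -2944$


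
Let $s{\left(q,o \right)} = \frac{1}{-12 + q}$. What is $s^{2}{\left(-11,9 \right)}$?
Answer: $\frac{1}{529} \approx 0.0018904$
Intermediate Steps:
$s^{2}{\left(-11,9 \right)} = \left(\frac{1}{-12 - 11}\right)^{2} = \left(\frac{1}{-23}\right)^{2} = \left(- \frac{1}{23}\right)^{2} = \frac{1}{529}$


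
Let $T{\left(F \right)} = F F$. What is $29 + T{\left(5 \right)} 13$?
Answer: $354$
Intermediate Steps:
$T{\left(F \right)} = F^{2}$
$29 + T{\left(5 \right)} 13 = 29 + 5^{2} \cdot 13 = 29 + 25 \cdot 13 = 29 + 325 = 354$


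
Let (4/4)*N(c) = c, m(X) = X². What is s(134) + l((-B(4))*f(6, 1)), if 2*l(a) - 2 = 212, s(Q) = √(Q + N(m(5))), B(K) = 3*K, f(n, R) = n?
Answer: 107 + √159 ≈ 119.61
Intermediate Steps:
N(c) = c
s(Q) = √(25 + Q) (s(Q) = √(Q + 5²) = √(Q + 25) = √(25 + Q))
l(a) = 107 (l(a) = 1 + (½)*212 = 1 + 106 = 107)
s(134) + l((-B(4))*f(6, 1)) = √(25 + 134) + 107 = √159 + 107 = 107 + √159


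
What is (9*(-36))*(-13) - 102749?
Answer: -98537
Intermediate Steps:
(9*(-36))*(-13) - 102749 = -324*(-13) - 102749 = 4212 - 102749 = -98537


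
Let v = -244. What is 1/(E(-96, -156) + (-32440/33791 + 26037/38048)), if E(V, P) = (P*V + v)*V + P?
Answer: -1285679968/1818502100239157 ≈ -7.0700e-7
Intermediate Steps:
E(V, P) = P + V*(-244 + P*V) (E(V, P) = (P*V - 244)*V + P = (-244 + P*V)*V + P = V*(-244 + P*V) + P = P + V*(-244 + P*V))
1/(E(-96, -156) + (-32440/33791 + 26037/38048)) = 1/((-156 - 244*(-96) - 156*(-96)**2) + (-32440/33791 + 26037/38048)) = 1/((-156 + 23424 - 156*9216) + (-32440*1/33791 + 26037*(1/38048))) = 1/((-156 + 23424 - 1437696) + (-32440/33791 + 26037/38048)) = 1/(-1414428 - 354460853/1285679968) = 1/(-1818502100239157/1285679968) = -1285679968/1818502100239157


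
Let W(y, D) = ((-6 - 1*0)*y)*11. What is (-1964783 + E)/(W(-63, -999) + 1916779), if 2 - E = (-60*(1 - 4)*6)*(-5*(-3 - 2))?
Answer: -1991781/1920937 ≈ -1.0369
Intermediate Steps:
W(y, D) = -66*y (W(y, D) = ((-6 + 0)*y)*11 = -6*y*11 = -66*y)
E = -26998 (E = 2 - (-60*(1 - 4)*6)*(-5*(-3 - 2)) = 2 - (-(-180)*6)*(-5*(-5)) = 2 - (-60*(-18))*25 = 2 - 1080*25 = 2 - 1*27000 = 2 - 27000 = -26998)
(-1964783 + E)/(W(-63, -999) + 1916779) = (-1964783 - 26998)/(-66*(-63) + 1916779) = -1991781/(4158 + 1916779) = -1991781/1920937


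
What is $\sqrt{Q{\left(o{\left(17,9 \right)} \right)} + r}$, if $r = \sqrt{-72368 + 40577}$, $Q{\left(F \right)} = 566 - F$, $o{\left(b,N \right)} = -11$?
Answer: $\sqrt{577 + i \sqrt{31791}} \approx 24.299 + 3.6688 i$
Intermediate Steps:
$r = i \sqrt{31791}$ ($r = \sqrt{-31791} = i \sqrt{31791} \approx 178.3 i$)
$\sqrt{Q{\left(o{\left(17,9 \right)} \right)} + r} = \sqrt{\left(566 - -11\right) + i \sqrt{31791}} = \sqrt{\left(566 + 11\right) + i \sqrt{31791}} = \sqrt{577 + i \sqrt{31791}}$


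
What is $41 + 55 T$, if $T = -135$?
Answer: $-7384$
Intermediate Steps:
$41 + 55 T = 41 + 55 \left(-135\right) = 41 - 7425 = -7384$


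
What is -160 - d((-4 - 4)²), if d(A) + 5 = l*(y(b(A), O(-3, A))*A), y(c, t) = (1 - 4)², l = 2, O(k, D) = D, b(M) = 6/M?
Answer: -1307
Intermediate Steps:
y(c, t) = 9 (y(c, t) = (-3)² = 9)
d(A) = -5 + 18*A (d(A) = -5 + 2*(9*A) = -5 + 18*A)
-160 - d((-4 - 4)²) = -160 - (-5 + 18*(-4 - 4)²) = -160 - (-5 + 18*(-8)²) = -160 - (-5 + 18*64) = -160 - (-5 + 1152) = -160 - 1*1147 = -160 - 1147 = -1307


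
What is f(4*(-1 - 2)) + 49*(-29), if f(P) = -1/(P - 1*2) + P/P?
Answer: -19879/14 ≈ -1419.9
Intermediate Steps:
f(P) = 1 - 1/(-2 + P) (f(P) = -1/(P - 2) + 1 = -1/(-2 + P) + 1 = 1 - 1/(-2 + P))
f(4*(-1 - 2)) + 49*(-29) = (-3 + 4*(-1 - 2))/(-2 + 4*(-1 - 2)) + 49*(-29) = (-3 + 4*(-3))/(-2 + 4*(-3)) - 1421 = (-3 - 12)/(-2 - 12) - 1421 = -15/(-14) - 1421 = -1/14*(-15) - 1421 = 15/14 - 1421 = -19879/14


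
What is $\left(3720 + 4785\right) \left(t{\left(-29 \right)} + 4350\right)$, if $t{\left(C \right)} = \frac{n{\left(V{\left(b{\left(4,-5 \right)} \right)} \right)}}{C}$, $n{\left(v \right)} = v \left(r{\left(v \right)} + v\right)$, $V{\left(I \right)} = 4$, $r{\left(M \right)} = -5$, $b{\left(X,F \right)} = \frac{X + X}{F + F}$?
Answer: $\frac{1072939770}{29} \approx 3.6998 \cdot 10^{7}$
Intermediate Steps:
$b{\left(X,F \right)} = \frac{X}{F}$ ($b{\left(X,F \right)} = \frac{2 X}{2 F} = 2 X \frac{1}{2 F} = \frac{X}{F}$)
$n{\left(v \right)} = v \left(-5 + v\right)$
$t{\left(C \right)} = - \frac{4}{C}$ ($t{\left(C \right)} = \frac{4 \left(-5 + 4\right)}{C} = \frac{4 \left(-1\right)}{C} = - \frac{4}{C}$)
$\left(3720 + 4785\right) \left(t{\left(-29 \right)} + 4350\right) = \left(3720 + 4785\right) \left(- \frac{4}{-29} + 4350\right) = 8505 \left(\left(-4\right) \left(- \frac{1}{29}\right) + 4350\right) = 8505 \left(\frac{4}{29} + 4350\right) = 8505 \cdot \frac{126154}{29} = \frac{1072939770}{29}$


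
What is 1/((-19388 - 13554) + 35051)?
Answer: 1/2109 ≈ 0.00047416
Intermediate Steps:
1/((-19388 - 13554) + 35051) = 1/(-32942 + 35051) = 1/2109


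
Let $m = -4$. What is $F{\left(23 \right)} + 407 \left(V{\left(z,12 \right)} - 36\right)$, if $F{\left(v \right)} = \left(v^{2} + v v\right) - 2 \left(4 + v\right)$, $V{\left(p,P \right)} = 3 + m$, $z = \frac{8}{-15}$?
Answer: $-14055$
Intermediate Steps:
$z = - \frac{8}{15}$ ($z = 8 \left(- \frac{1}{15}\right) = - \frac{8}{15} \approx -0.53333$)
$V{\left(p,P \right)} = -1$ ($V{\left(p,P \right)} = 3 - 4 = -1$)
$F{\left(v \right)} = -8 - 2 v + 2 v^{2}$ ($F{\left(v \right)} = \left(v^{2} + v^{2}\right) - \left(8 + 2 v\right) = 2 v^{2} - \left(8 + 2 v\right) = -8 - 2 v + 2 v^{2}$)
$F{\left(23 \right)} + 407 \left(V{\left(z,12 \right)} - 36\right) = \left(-8 - 46 + 2 \cdot 23^{2}\right) + 407 \left(-1 - 36\right) = \left(-8 - 46 + 2 \cdot 529\right) + 407 \left(-1 - 36\right) = \left(-8 - 46 + 1058\right) + 407 \left(-37\right) = 1004 - 15059 = -14055$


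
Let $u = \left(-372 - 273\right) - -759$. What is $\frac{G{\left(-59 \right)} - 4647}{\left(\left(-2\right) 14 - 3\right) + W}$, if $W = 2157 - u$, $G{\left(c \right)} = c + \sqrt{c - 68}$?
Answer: $- \frac{2353}{1006} + \frac{i \sqrt{127}}{2012} \approx -2.339 + 0.0056011 i$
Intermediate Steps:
$u = 114$ ($u = \left(-372 - 273\right) + 759 = -645 + 759 = 114$)
$G{\left(c \right)} = c + \sqrt{-68 + c}$
$W = 2043$ ($W = 2157 - 114 = 2043$)
$\frac{G{\left(-59 \right)} - 4647}{\left(\left(-2\right) 14 - 3\right) + W} = \frac{\left(-59 + \sqrt{-68 - 59}\right) - 4647}{\left(\left(-2\right) 14 - 3\right) + 2043} = \frac{\left(-59 + \sqrt{-127}\right) - 4647}{\left(-28 - 3\right) + 2043} = \frac{\left(-59 + i \sqrt{127}\right) - 4647}{-31 + 2043} = \frac{-4706 + i \sqrt{127}}{2012} = \left(-4706 + i \sqrt{127}\right) \frac{1}{2012} = - \frac{2353}{1006} + \frac{i \sqrt{127}}{2012}$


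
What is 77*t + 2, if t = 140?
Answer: 10782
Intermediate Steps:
77*t + 2 = 77*140 + 2 = 10780 + 2 = 10782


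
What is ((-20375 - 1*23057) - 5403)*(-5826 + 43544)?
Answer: -1841958530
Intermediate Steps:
((-20375 - 1*23057) - 5403)*(-5826 + 43544) = ((-20375 - 23057) - 5403)*37718 = (-43432 - 5403)*37718 = -48835*37718 = -1841958530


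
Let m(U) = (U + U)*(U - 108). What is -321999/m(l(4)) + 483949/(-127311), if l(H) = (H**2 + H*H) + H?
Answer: 4276135897/73331136 ≈ 58.313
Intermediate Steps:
l(H) = H + 2*H**2 (l(H) = (H**2 + H**2) + H = 2*H**2 + H = H + 2*H**2)
m(U) = 2*U*(-108 + U) (m(U) = (2*U)*(-108 + U) = 2*U*(-108 + U))
-321999/m(l(4)) + 483949/(-127311) = -321999*1/(8*(1 + 2*4)*(-108 + 4*(1 + 2*4))) + 483949/(-127311) = -321999*1/(8*(1 + 8)*(-108 + 4*(1 + 8))) + 483949*(-1/127311) = -321999*1/(72*(-108 + 4*9)) - 483949/127311 = -321999*1/(72*(-108 + 36)) - 483949/127311 = -321999/(2*36*(-72)) - 483949/127311 = -321999/(-5184) - 483949/127311 = -321999*(-1/5184) - 483949/127311 = 107333/1728 - 483949/127311 = 4276135897/73331136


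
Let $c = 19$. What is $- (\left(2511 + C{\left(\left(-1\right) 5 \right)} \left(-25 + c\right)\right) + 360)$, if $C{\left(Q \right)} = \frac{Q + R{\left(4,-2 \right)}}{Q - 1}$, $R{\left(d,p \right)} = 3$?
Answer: $-2869$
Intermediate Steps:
$C{\left(Q \right)} = \frac{3 + Q}{-1 + Q}$ ($C{\left(Q \right)} = \frac{Q + 3}{Q - 1} = \frac{3 + Q}{-1 + Q}$)
$- (\left(2511 + C{\left(\left(-1\right) 5 \right)} \left(-25 + c\right)\right) + 360) = - (\left(2511 + \frac{3 - 5}{-1 - 5} \left(-25 + 19\right)\right) + 360) = - (\left(2511 + \frac{3 - 5}{-1 - 5} \left(-6\right)\right) + 360) = - (\left(2511 + \frac{1}{-6} \left(-2\right) \left(-6\right)\right) + 360) = - (\left(2511 + \left(- \frac{1}{6}\right) \left(-2\right) \left(-6\right)\right) + 360) = - (\left(2511 + \frac{1}{3} \left(-6\right)\right) + 360) = - (\left(2511 - 2\right) + 360) = - (2509 + 360) = \left(-1\right) 2869 = -2869$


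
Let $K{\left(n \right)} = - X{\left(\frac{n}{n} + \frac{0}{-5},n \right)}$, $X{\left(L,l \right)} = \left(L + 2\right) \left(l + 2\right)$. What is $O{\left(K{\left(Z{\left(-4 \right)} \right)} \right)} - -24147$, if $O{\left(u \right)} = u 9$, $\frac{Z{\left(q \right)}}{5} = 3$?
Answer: $23688$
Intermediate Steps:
$X{\left(L,l \right)} = \left(2 + L\right) \left(2 + l\right)$
$Z{\left(q \right)} = 15$ ($Z{\left(q \right)} = 5 \cdot 3 = 15$)
$K{\left(n \right)} = -6 - 3 n$ ($K{\left(n \right)} = - (4 + 2 \left(\frac{n}{n} + \frac{0}{-5}\right) + 2 n + \left(\frac{n}{n} + \frac{0}{-5}\right) n) = - (4 + 2 \left(1 + 0 \left(- \frac{1}{5}\right)\right) + 2 n + \left(1 + 0 \left(- \frac{1}{5}\right)\right) n) = - (4 + 2 \left(1 + 0\right) + 2 n + \left(1 + 0\right) n) = - (4 + 2 \cdot 1 + 2 n + 1 n) = - (4 + 2 + 2 n + n) = - (6 + 3 n) = -6 - 3 n$)
$O{\left(u \right)} = 9 u$
$O{\left(K{\left(Z{\left(-4 \right)} \right)} \right)} - -24147 = 9 \left(-6 - 45\right) - -24147 = 9 \left(-6 - 45\right) + 24147 = 9 \left(-51\right) + 24147 = -459 + 24147 = 23688$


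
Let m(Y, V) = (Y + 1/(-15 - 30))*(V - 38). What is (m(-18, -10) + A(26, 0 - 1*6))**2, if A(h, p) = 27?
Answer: 179051161/225 ≈ 7.9578e+5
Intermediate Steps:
m(Y, V) = (-38 + V)*(-1/45 + Y) (m(Y, V) = (Y + 1/(-45))*(-38 + V) = (Y - 1/45)*(-38 + V) = (-1/45 + Y)*(-38 + V) = (-38 + V)*(-1/45 + Y))
(m(-18, -10) + A(26, 0 - 1*6))**2 = ((38/45 - 38*(-18) - 1/45*(-10) - 10*(-18)) + 27)**2 = ((38/45 + 684 + 2/9 + 180) + 27)**2 = (12976/15 + 27)**2 = (13381/15)**2 = 179051161/225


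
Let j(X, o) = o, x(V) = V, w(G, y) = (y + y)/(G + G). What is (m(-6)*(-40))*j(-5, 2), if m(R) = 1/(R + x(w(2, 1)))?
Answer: 160/11 ≈ 14.545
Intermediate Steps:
w(G, y) = y/G (w(G, y) = (2*y)/((2*G)) = (2*y)*(1/(2*G)) = y/G)
m(R) = 1/(½ + R) (m(R) = 1/(R + 1/2) = 1/(R + 1*(½)) = 1/(R + ½) = 1/(½ + R))
(m(-6)*(-40))*j(-5, 2) = ((2/(1 + 2*(-6)))*(-40))*2 = ((2/(1 - 12))*(-40))*2 = ((2/(-11))*(-40))*2 = ((2*(-1/11))*(-40))*2 = -2/11*(-40)*2 = (80/11)*2 = 160/11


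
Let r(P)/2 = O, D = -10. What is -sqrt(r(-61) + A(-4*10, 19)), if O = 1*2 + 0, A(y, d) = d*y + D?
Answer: -I*sqrt(766) ≈ -27.677*I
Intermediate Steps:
A(y, d) = -10 + d*y (A(y, d) = d*y - 10 = -10 + d*y)
O = 2 (O = 2 + 0 = 2)
r(P) = 4 (r(P) = 2*2 = 4)
-sqrt(r(-61) + A(-4*10, 19)) = -sqrt(4 + (-10 + 19*(-4*10))) = -sqrt(4 + (-10 + 19*(-40))) = -sqrt(4 + (-10 - 760)) = -sqrt(4 - 770) = -sqrt(-766) = -I*sqrt(766)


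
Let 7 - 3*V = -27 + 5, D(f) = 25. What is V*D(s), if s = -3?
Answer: 725/3 ≈ 241.67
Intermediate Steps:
V = 29/3 (V = 7/3 - (-27 + 5)/3 = 7/3 - ⅓*(-22) = 7/3 + 22/3 = 29/3 ≈ 9.6667)
V*D(s) = (29/3)*25 = 725/3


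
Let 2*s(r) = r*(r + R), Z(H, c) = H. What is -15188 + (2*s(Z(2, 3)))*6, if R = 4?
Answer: -15116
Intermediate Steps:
s(r) = r*(4 + r)/2 (s(r) = (r*(r + 4))/2 = (r*(4 + r))/2 = r*(4 + r)/2)
-15188 + (2*s(Z(2, 3)))*6 = -15188 + (2*((1/2)*2*(4 + 2)))*6 = -15188 + (2*((1/2)*2*6))*6 = -15188 + (2*6)*6 = -15188 + 12*6 = -15188 + 72 = -15116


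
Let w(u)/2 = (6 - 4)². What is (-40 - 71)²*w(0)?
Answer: 98568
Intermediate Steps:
w(u) = 8 (w(u) = 2*(6 - 4)² = 2*2² = 2*4 = 8)
(-40 - 71)²*w(0) = (-40 - 71)²*8 = (-111)²*8 = 12321*8 = 98568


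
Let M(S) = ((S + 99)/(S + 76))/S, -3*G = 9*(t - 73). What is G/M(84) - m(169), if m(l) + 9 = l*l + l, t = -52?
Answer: -71981/61 ≈ -1180.0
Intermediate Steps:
G = 375 (G = -3*(-52 - 73) = -3*(-125) = -⅓*(-1125) = 375)
m(l) = -9 + l + l² (m(l) = -9 + (l*l + l) = -9 + (l² + l) = -9 + (l + l²) = -9 + l + l²)
M(S) = (99 + S)/(S*(76 + S)) (M(S) = ((99 + S)/(76 + S))/S = (99 + S)/(S*(76 + S)))
G/M(84) - m(169) = 375/(((99 + 84)/(84*(76 + 84)))) - (-9 + 169 + 169²) = 375/(((1/84)*183/160)) - (-9 + 169 + 28561) = 375/(((1/84)*(1/160)*183)) - 1*28721 = 375/(61/4480) - 28721 = 375*(4480/61) - 28721 = 1680000/61 - 28721 = -71981/61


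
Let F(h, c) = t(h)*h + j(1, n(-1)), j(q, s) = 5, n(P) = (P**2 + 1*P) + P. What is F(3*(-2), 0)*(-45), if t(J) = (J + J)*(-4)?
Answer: 12735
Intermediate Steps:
n(P) = P**2 + 2*P (n(P) = (P**2 + P) + P = (P + P**2) + P = P**2 + 2*P)
t(J) = -8*J (t(J) = (2*J)*(-4) = -8*J)
F(h, c) = 5 - 8*h**2 (F(h, c) = (-8*h)*h + 5 = -8*h**2 + 5 = 5 - 8*h**2)
F(3*(-2), 0)*(-45) = (5 - 8*(3*(-2))**2)*(-45) = (5 - 8*(-6)**2)*(-45) = (5 - 8*36)*(-45) = (5 - 288)*(-45) = -283*(-45) = 12735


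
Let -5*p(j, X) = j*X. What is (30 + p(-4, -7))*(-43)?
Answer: -5246/5 ≈ -1049.2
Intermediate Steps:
p(j, X) = -X*j/5 (p(j, X) = -j*X/5 = -X*j/5)
(30 + p(-4, -7))*(-43) = (30 - ⅕*(-7)*(-4))*(-43) = (30 - 28/5)*(-43) = (122/5)*(-43) = -5246/5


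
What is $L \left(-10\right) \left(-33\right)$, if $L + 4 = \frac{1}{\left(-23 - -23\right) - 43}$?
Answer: $- \frac{57090}{43} \approx -1327.7$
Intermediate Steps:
$L = - \frac{173}{43}$ ($L = -4 + \frac{1}{\left(-23 - -23\right) - 43} = -4 + \frac{1}{\left(-23 + 23\right) - 43} = -4 + \frac{1}{0 - 43} = -4 + \frac{1}{-43} = -4 - \frac{1}{43} = - \frac{173}{43} \approx -4.0233$)
$L \left(-10\right) \left(-33\right) = \left(- \frac{173}{43}\right) \left(-10\right) \left(-33\right) = \frac{1730}{43} \left(-33\right) = - \frac{57090}{43}$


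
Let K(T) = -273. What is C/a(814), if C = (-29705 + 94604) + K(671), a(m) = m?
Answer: 32313/407 ≈ 79.393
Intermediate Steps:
C = 64626 (C = (-29705 + 94604) - 273 = 64899 - 273 = 64626)
C/a(814) = 64626/814 = 64626*(1/814) = 32313/407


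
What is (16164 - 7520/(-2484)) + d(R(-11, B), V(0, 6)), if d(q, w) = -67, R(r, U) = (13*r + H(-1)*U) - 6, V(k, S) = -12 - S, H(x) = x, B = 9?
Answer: 9998117/621 ≈ 16100.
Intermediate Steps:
R(r, U) = -6 - U + 13*r (R(r, U) = (13*r - U) - 6 = (-U + 13*r) - 6 = -6 - U + 13*r)
(16164 - 7520/(-2484)) + d(R(-11, B), V(0, 6)) = (16164 - 7520/(-2484)) - 67 = (16164 - 7520*(-1/2484)) - 67 = (16164 + 1880/621) - 67 = 10039724/621 - 67 = 9998117/621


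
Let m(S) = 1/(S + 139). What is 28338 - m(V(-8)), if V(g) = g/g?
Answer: 3967319/140 ≈ 28338.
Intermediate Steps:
V(g) = 1
m(S) = 1/(139 + S)
28338 - m(V(-8)) = 28338 - 1/(139 + 1) = 28338 - 1/140 = 3967319/140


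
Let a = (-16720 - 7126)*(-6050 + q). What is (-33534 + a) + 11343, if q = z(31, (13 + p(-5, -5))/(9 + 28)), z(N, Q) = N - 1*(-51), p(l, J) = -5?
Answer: 142290737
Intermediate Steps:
z(N, Q) = 51 + N (z(N, Q) = N + 51 = 51 + N)
q = 82 (q = 51 + 31 = 82)
a = 142312928 (a = (-16720 - 7126)*(-6050 + 82) = -23846*(-5968) = 142312928)
(-33534 + a) + 11343 = (-33534 + 142312928) + 11343 = 142279394 + 11343 = 142290737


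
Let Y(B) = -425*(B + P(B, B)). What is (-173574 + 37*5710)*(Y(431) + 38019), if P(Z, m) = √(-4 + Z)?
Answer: -5471800576 - 16020800*√427 ≈ -5.8029e+9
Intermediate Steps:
Y(B) = -425*B - 425*√(-4 + B) (Y(B) = -425*(B + √(-4 + B)) = -425*B - 425*√(-4 + B))
(-173574 + 37*5710)*(Y(431) + 38019) = (-173574 + 37*5710)*((-425*431 - 425*√(-4 + 431)) + 38019) = (-173574 + 211270)*((-183175 - 425*√427) + 38019) = 37696*(-145156 - 425*√427) = -5471800576 - 16020800*√427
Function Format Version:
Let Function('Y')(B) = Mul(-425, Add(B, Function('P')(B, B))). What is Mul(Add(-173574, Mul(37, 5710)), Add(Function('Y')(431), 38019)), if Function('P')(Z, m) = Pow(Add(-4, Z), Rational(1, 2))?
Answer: Add(-5471800576, Mul(-16020800, Pow(427, Rational(1, 2)))) ≈ -5.8029e+9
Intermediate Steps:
Function('Y')(B) = Add(Mul(-425, B), Mul(-425, Pow(Add(-4, B), Rational(1, 2)))) (Function('Y')(B) = Mul(-425, Add(B, Pow(Add(-4, B), Rational(1, 2)))) = Add(Mul(-425, B), Mul(-425, Pow(Add(-4, B), Rational(1, 2)))))
Mul(Add(-173574, Mul(37, 5710)), Add(Function('Y')(431), 38019)) = Mul(Add(-173574, Mul(37, 5710)), Add(Add(Mul(-425, 431), Mul(-425, Pow(Add(-4, 431), Rational(1, 2)))), 38019)) = Mul(Add(-173574, 211270), Add(Add(-183175, Mul(-425, Pow(427, Rational(1, 2)))), 38019)) = Mul(37696, Add(-145156, Mul(-425, Pow(427, Rational(1, 2))))) = Add(-5471800576, Mul(-16020800, Pow(427, Rational(1, 2))))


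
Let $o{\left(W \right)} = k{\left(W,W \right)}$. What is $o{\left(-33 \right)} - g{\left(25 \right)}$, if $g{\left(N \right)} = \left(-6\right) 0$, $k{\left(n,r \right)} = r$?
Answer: $-33$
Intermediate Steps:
$o{\left(W \right)} = W$
$g{\left(N \right)} = 0$
$o{\left(-33 \right)} - g{\left(25 \right)} = -33 - 0 = -33 + 0 = -33$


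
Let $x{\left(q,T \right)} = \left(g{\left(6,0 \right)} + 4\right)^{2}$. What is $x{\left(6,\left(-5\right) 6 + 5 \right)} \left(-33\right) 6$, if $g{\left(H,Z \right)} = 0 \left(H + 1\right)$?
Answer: $-3168$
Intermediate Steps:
$g{\left(H,Z \right)} = 0$ ($g{\left(H,Z \right)} = 0 \left(1 + H\right) = 0$)
$x{\left(q,T \right)} = 16$ ($x{\left(q,T \right)} = \left(0 + 4\right)^{2} = 4^{2} = 16$)
$x{\left(6,\left(-5\right) 6 + 5 \right)} \left(-33\right) 6 = 16 \left(-33\right) 6 = \left(-528\right) 6 = -3168$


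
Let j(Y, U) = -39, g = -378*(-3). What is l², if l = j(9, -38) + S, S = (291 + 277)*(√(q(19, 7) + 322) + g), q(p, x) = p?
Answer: 414940044113 + 731666928*√341 ≈ 4.2845e+11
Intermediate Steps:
g = 1134
S = 644112 + 568*√341 (S = (291 + 277)*(√(19 + 322) + 1134) = 568*(√341 + 1134) = 568*(1134 + √341) = 644112 + 568*√341 ≈ 6.5460e+5)
l = 644073 + 568*√341 (l = -39 + (644112 + 568*√341) = 644073 + 568*√341 ≈ 6.5456e+5)
l² = (644073 + 568*√341)²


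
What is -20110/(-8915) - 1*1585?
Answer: -2822033/1783 ≈ -1582.7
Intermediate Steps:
-20110/(-8915) - 1*1585 = -20110*(-1/8915) - 1585 = 4022/1783 - 1585 = -2822033/1783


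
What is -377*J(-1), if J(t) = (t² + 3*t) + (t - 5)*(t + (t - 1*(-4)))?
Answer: 5278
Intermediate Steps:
J(t) = t² + 3*t + (-5 + t)*(4 + 2*t) (J(t) = (t² + 3*t) + (-5 + t)*(t + (t + 4)) = (t² + 3*t) + (-5 + t)*(t + (4 + t)) = (t² + 3*t) + (-5 + t)*(4 + 2*t) = t² + 3*t + (-5 + t)*(4 + 2*t))
-377*J(-1) = -377*(-20 - 3*(-1) + 3*(-1)²) = -377*(-20 + 3 + 3*1) = -377*(-20 + 3 + 3) = -377*(-14) = 5278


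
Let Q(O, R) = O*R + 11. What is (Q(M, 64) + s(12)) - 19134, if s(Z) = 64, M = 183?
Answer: -7347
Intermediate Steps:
Q(O, R) = 11 + O*R
(Q(M, 64) + s(12)) - 19134 = ((11 + 183*64) + 64) - 19134 = ((11 + 11712) + 64) - 19134 = (11723 + 64) - 19134 = 11787 - 19134 = -7347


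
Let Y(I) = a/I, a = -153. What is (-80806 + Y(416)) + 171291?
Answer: 37641607/416 ≈ 90485.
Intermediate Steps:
Y(I) = -153/I
(-80806 + Y(416)) + 171291 = (-80806 - 153/416) + 171291 = -33615449/416 + 171291 = 37641607/416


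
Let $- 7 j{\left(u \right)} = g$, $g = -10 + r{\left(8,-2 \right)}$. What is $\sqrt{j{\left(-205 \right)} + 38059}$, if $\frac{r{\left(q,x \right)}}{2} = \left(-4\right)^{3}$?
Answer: $\frac{\sqrt{1865857}}{7} \approx 195.14$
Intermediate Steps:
$r{\left(q,x \right)} = -128$ ($r{\left(q,x \right)} = 2 \left(-4\right)^{3} = 2 \left(-64\right) = -128$)
$g = -138$ ($g = -10 - 128 = -138$)
$j{\left(u \right)} = \frac{138}{7}$ ($j{\left(u \right)} = \left(- \frac{1}{7}\right) \left(-138\right) = \frac{138}{7}$)
$\sqrt{j{\left(-205 \right)} + 38059} = \sqrt{\frac{138}{7} + 38059} = \sqrt{\frac{266551}{7}} = \frac{\sqrt{1865857}}{7}$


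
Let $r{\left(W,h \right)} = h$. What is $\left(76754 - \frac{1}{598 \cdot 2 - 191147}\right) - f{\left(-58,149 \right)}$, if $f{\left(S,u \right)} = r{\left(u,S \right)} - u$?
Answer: $\frac{14618818912}{189951} \approx 76961.0$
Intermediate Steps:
$f{\left(S,u \right)} = S - u$
$\left(76754 - \frac{1}{598 \cdot 2 - 191147}\right) - f{\left(-58,149 \right)} = \left(76754 - \frac{1}{598 \cdot 2 - 191147}\right) - \left(-58 - 149\right) = \left(76754 - \frac{1}{1196 - 191147}\right) - \left(-58 - 149\right) = \left(76754 - \frac{1}{-189951}\right) - -207 = \left(76754 - - \frac{1}{189951}\right) + 207 = \left(76754 + \frac{1}{189951}\right) + 207 = \frac{14579499055}{189951} + 207 = \frac{14618818912}{189951}$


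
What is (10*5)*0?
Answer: 0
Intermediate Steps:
(10*5)*0 = 50*0 = 0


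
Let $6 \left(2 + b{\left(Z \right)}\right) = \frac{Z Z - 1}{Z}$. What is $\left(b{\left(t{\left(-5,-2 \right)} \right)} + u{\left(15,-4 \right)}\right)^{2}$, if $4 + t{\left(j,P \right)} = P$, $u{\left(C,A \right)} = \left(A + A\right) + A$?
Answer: $\frac{290521}{1296} \approx 224.17$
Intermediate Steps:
$u{\left(C,A \right)} = 3 A$ ($u{\left(C,A \right)} = 2 A + A = 3 A$)
$t{\left(j,P \right)} = -4 + P$
$b{\left(Z \right)} = -2 + \frac{-1 + Z^{2}}{6 Z}$ ($b{\left(Z \right)} = -2 + \frac{\left(Z Z - 1\right) \frac{1}{Z}}{6} = -2 + \frac{\left(Z^{2} - 1\right) \frac{1}{Z}}{6} = -2 + \frac{\left(-1 + Z^{2}\right) \frac{1}{Z}}{6} = -2 + \frac{\frac{1}{Z} \left(-1 + Z^{2}\right)}{6} = -2 + \frac{-1 + Z^{2}}{6 Z}$)
$\left(b{\left(t{\left(-5,-2 \right)} \right)} + u{\left(15,-4 \right)}\right)^{2} = \left(\frac{-1 + \left(-4 - 2\right) \left(-12 - 6\right)}{6 \left(-4 - 2\right)} + 3 \left(-4\right)\right)^{2} = \left(\frac{-1 - 6 \left(-12 - 6\right)}{6 \left(-6\right)} - 12\right)^{2} = \left(\frac{1}{6} \left(- \frac{1}{6}\right) \left(-1 - -108\right) - 12\right)^{2} = \left(\frac{1}{6} \left(- \frac{1}{6}\right) \left(-1 + 108\right) - 12\right)^{2} = \left(\frac{1}{6} \left(- \frac{1}{6}\right) 107 - 12\right)^{2} = \left(- \frac{107}{36} - 12\right)^{2} = \left(- \frac{539}{36}\right)^{2} = \frac{290521}{1296}$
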